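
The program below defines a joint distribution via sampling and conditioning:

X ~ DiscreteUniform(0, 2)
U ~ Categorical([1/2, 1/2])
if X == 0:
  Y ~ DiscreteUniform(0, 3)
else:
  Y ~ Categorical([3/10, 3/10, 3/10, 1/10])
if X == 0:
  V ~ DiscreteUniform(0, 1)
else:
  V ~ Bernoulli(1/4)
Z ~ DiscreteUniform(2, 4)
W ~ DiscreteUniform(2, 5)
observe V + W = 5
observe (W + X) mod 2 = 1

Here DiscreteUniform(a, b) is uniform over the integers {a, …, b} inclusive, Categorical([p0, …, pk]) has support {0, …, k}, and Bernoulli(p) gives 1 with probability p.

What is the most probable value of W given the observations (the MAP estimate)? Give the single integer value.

argmax_v P(W = v | obs) = 5

Enumerate traces; 72 have nonzero weight after conditioning:
  (X=0, U=0, Y=0, V=0, Z=2, W=5) weight 1/576
  (X=0, U=0, Y=0, V=0, Z=3, W=5) weight 1/576
  (X=0, U=0, Y=0, V=0, Z=4, W=5) weight 1/576
  (X=0, U=0, Y=1, V=0, Z=2, W=5) weight 1/576
  (X=0, U=0, Y=1, V=0, Z=3, W=5) weight 1/576
  (X=0, U=0, Y=1, V=0, Z=4, W=5) weight 1/576
  (X=0, U=0, Y=2, V=0, Z=2, W=5) weight 1/576
  (X=0, U=0, Y=2, V=0, Z=3, W=5) weight 1/576
  (X=1, U=0, Y=0, V=1, Z=2, W=4) weight 1/960
  … 63 more
Group by W:
  weight(W=4) = 1/48
  weight(W=5) = 5/48
Total weight = 1/48 + 5/48 = 1/8
P(W=4 | obs) = 1/48 / 1/8 = 1/6
P(W=5 | obs) = 5/48 / 1/8 = 5/6
argmax = 5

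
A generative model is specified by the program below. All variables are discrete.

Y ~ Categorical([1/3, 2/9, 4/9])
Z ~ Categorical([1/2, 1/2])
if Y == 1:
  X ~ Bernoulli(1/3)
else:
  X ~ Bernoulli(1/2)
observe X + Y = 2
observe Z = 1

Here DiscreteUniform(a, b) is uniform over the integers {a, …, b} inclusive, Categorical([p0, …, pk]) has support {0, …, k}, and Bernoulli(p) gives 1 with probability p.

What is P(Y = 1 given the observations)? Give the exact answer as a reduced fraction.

Enumerate traces; 2 have nonzero weight after conditioning:
  (Y=1, Z=1, X=1) weight 1/27
  (Y=2, Z=1, X=0) weight 1/9
Group by Y:
  weight(Y=1) = 1/27
  weight(Y=2) = 1/9
Total weight = 1/27 + 1/9 = 4/27
P(Y=1 | obs) = 1/27 / 4/27 = 1/4
P(Y=2 | obs) = 1/9 / 4/27 = 3/4

P(Y = 1 | obs) = 1/4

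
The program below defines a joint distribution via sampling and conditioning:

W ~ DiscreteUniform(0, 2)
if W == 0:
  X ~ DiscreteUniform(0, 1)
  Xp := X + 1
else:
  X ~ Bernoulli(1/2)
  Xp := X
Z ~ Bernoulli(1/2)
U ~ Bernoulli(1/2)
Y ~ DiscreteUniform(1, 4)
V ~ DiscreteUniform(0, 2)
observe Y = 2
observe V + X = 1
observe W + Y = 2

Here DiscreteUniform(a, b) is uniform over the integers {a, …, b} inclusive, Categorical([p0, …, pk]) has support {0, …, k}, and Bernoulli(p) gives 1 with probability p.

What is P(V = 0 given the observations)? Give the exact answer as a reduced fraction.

P(V = 0 | obs) = 1/2

Enumerate traces; 8 have nonzero weight after conditioning:
  (W=0, X=0, Z=0, U=0, Y=2, V=1) weight 1/288
  (W=0, X=0, Z=0, U=1, Y=2, V=1) weight 1/288
  (W=0, X=0, Z=1, U=0, Y=2, V=1) weight 1/288
  (W=0, X=0, Z=1, U=1, Y=2, V=1) weight 1/288
  (W=0, X=1, Z=0, U=0, Y=2, V=0) weight 1/288
  (W=0, X=1, Z=0, U=1, Y=2, V=0) weight 1/288
  (W=0, X=1, Z=1, U=0, Y=2, V=0) weight 1/288
  (W=0, X=1, Z=1, U=1, Y=2, V=0) weight 1/288
Group by V:
  weight(V=0) = 1/72
  weight(V=1) = 1/72
Total weight = 1/72 + 1/72 = 1/36
P(V=0 | obs) = 1/72 / 1/36 = 1/2
P(V=1 | obs) = 1/72 / 1/36 = 1/2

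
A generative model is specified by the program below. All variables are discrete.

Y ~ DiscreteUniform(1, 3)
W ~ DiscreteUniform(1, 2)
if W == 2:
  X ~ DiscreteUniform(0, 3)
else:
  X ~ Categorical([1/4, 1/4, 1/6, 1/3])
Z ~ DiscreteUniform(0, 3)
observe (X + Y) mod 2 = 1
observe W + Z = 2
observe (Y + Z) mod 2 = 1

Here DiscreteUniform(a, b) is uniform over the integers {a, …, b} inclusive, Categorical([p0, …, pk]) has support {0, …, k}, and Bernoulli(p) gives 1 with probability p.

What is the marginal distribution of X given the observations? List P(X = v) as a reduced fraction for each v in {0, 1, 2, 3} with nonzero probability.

P(X=0) = 6/19, P(X=1) = 3/19, P(X=2) = 6/19, P(X=3) = 4/19

Enumerate traces; 6 have nonzero weight after conditioning:
  (Y=1, W=2, X=0, Z=0) weight 1/96
  (Y=1, W=2, X=2, Z=0) weight 1/96
  (Y=2, W=1, X=1, Z=1) weight 1/96
  (Y=2, W=1, X=3, Z=1) weight 1/72
  (Y=3, W=2, X=0, Z=0) weight 1/96
  (Y=3, W=2, X=2, Z=0) weight 1/96
Group by X:
  weight(X=0) = 1/48
  weight(X=1) = 1/96
  weight(X=2) = 1/48
  weight(X=3) = 1/72
Total weight = 1/48 + 1/96 + 1/48 + 1/72 = 19/288
P(X=0 | obs) = 1/48 / 19/288 = 6/19
P(X=1 | obs) = 1/96 / 19/288 = 3/19
P(X=2 | obs) = 1/48 / 19/288 = 6/19
P(X=3 | obs) = 1/72 / 19/288 = 4/19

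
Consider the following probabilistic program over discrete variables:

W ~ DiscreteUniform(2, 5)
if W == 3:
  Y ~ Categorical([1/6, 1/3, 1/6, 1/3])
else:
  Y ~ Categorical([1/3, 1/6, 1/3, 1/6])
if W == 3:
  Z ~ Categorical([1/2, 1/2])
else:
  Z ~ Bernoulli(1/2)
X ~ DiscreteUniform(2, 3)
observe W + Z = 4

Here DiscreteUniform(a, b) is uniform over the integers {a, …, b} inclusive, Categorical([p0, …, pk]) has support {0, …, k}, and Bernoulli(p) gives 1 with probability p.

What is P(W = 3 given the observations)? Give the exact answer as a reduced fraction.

P(W = 3 | obs) = 1/2

Enumerate traces; 16 have nonzero weight after conditioning:
  (W=3, Y=0, Z=1, X=2) weight 1/96
  (W=3, Y=0, Z=1, X=3) weight 1/96
  (W=3, Y=1, Z=1, X=2) weight 1/48
  (W=3, Y=1, Z=1, X=3) weight 1/48
  (W=3, Y=2, Z=1, X=2) weight 1/96
  (W=3, Y=2, Z=1, X=3) weight 1/96
  (W=3, Y=3, Z=1, X=2) weight 1/48
  (W=3, Y=3, Z=1, X=3) weight 1/48
  (W=4, Y=0, Z=0, X=2) weight 1/48
  … 7 more
Group by W:
  weight(W=3) = 1/8
  weight(W=4) = 1/8
Total weight = 1/8 + 1/8 = 1/4
P(W=3 | obs) = 1/8 / 1/4 = 1/2
P(W=4 | obs) = 1/8 / 1/4 = 1/2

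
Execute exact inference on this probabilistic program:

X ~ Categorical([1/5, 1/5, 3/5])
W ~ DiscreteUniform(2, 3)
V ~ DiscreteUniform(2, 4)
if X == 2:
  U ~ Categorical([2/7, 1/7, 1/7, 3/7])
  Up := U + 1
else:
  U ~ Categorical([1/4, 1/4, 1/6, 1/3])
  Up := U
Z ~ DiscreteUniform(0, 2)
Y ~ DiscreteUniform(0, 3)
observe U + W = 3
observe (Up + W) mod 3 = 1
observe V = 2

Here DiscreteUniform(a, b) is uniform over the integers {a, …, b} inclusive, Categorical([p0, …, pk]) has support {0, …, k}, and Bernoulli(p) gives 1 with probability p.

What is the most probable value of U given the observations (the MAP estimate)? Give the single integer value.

Enumerate traces; 24 have nonzero weight after conditioning:
  (X=2, W=2, V=2, U=1, Z=0, Y=0) weight 1/840
  (X=2, W=2, V=2, U=1, Z=0, Y=1) weight 1/840
  (X=2, W=2, V=2, U=1, Z=0, Y=2) weight 1/840
  (X=2, W=2, V=2, U=1, Z=0, Y=3) weight 1/840
  (X=2, W=2, V=2, U=1, Z=1, Y=0) weight 1/840
  (X=2, W=2, V=2, U=1, Z=1, Y=1) weight 1/840
  (X=2, W=2, V=2, U=1, Z=1, Y=2) weight 1/840
  (X=2, W=2, V=2, U=1, Z=1, Y=3) weight 1/840
  (X=2, W=3, V=2, U=0, Z=0, Y=0) weight 1/420
  … 15 more
Group by U:
  weight(U=0) = 1/35
  weight(U=1) = 1/70
Total weight = 1/35 + 1/70 = 3/70
P(U=0 | obs) = 1/35 / 3/70 = 2/3
P(U=1 | obs) = 1/70 / 3/70 = 1/3
argmax = 0

argmax_v P(U = v | obs) = 0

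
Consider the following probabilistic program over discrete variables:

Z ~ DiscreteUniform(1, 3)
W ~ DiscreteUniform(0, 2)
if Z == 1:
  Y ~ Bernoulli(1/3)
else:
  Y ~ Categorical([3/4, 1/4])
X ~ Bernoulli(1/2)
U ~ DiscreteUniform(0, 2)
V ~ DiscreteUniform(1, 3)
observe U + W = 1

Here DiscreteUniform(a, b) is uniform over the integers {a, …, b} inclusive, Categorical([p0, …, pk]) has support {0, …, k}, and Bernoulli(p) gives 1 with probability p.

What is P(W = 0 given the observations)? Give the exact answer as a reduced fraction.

P(W = 0 | obs) = 1/2

Enumerate traces; 72 have nonzero weight after conditioning:
  (Z=1, W=0, Y=0, X=0, U=1, V=1) weight 1/243
  (Z=1, W=0, Y=0, X=0, U=1, V=2) weight 1/243
  (Z=1, W=0, Y=0, X=0, U=1, V=3) weight 1/243
  (Z=1, W=0, Y=0, X=1, U=1, V=1) weight 1/243
  (Z=1, W=0, Y=0, X=1, U=1, V=2) weight 1/243
  (Z=1, W=0, Y=0, X=1, U=1, V=3) weight 1/243
  (Z=1, W=0, Y=1, X=0, U=1, V=1) weight 1/486
  (Z=1, W=0, Y=1, X=0, U=1, V=2) weight 1/486
  (Z=1, W=1, Y=0, X=0, U=0, V=1) weight 1/243
  … 63 more
Group by W:
  weight(W=0) = 1/9
  weight(W=1) = 1/9
Total weight = 1/9 + 1/9 = 2/9
P(W=0 | obs) = 1/9 / 2/9 = 1/2
P(W=1 | obs) = 1/9 / 2/9 = 1/2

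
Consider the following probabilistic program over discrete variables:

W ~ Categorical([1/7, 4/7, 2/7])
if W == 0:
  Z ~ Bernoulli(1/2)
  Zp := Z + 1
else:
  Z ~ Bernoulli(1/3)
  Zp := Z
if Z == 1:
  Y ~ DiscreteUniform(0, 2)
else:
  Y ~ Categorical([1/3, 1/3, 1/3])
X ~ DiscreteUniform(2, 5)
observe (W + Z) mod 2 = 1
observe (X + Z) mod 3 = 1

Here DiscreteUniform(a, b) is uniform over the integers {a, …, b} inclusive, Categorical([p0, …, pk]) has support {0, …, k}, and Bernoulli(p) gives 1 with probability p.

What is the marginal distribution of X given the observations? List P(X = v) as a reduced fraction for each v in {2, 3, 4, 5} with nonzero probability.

Enumerate traces; 9 have nonzero weight after conditioning:
  (W=0, Z=1, Y=0, X=3) weight 1/168
  (W=0, Z=1, Y=1, X=3) weight 1/168
  (W=0, Z=1, Y=2, X=3) weight 1/168
  (W=1, Z=0, Y=0, X=4) weight 2/63
  (W=1, Z=0, Y=1, X=4) weight 2/63
  (W=1, Z=0, Y=2, X=4) weight 2/63
  (W=2, Z=1, Y=0, X=3) weight 1/126
  (W=2, Z=1, Y=1, X=3) weight 1/126
  … 1 more
Group by X:
  weight(X=3) = 1/24
  weight(X=4) = 2/21
Total weight = 1/24 + 2/21 = 23/168
P(X=3 | obs) = 1/24 / 23/168 = 7/23
P(X=4 | obs) = 2/21 / 23/168 = 16/23

P(X=3) = 7/23, P(X=4) = 16/23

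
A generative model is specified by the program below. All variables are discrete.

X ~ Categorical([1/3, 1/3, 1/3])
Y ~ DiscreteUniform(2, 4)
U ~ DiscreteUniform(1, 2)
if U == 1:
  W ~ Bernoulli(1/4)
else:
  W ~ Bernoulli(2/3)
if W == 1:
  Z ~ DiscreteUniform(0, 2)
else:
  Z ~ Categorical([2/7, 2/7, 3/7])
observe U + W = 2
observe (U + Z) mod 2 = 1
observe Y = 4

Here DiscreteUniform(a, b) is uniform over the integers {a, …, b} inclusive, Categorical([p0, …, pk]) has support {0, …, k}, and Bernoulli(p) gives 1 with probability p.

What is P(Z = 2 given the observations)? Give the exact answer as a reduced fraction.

P(Z = 2 | obs) = 7/22

Enumerate traces; 9 have nonzero weight after conditioning:
  (X=0, Y=4, U=1, W=1, Z=0) weight 1/216
  (X=0, Y=4, U=1, W=1, Z=2) weight 1/216
  (X=0, Y=4, U=2, W=0, Z=1) weight 1/189
  (X=1, Y=4, U=1, W=1, Z=0) weight 1/216
  (X=1, Y=4, U=1, W=1, Z=2) weight 1/216
  (X=1, Y=4, U=2, W=0, Z=1) weight 1/189
  (X=2, Y=4, U=1, W=1, Z=0) weight 1/216
  (X=2, Y=4, U=1, W=1, Z=2) weight 1/216
  … 1 more
Group by Z:
  weight(Z=0) = 1/72
  weight(Z=1) = 1/63
  weight(Z=2) = 1/72
Total weight = 1/72 + 1/63 + 1/72 = 11/252
P(Z=0 | obs) = 1/72 / 11/252 = 7/22
P(Z=1 | obs) = 1/63 / 11/252 = 4/11
P(Z=2 | obs) = 1/72 / 11/252 = 7/22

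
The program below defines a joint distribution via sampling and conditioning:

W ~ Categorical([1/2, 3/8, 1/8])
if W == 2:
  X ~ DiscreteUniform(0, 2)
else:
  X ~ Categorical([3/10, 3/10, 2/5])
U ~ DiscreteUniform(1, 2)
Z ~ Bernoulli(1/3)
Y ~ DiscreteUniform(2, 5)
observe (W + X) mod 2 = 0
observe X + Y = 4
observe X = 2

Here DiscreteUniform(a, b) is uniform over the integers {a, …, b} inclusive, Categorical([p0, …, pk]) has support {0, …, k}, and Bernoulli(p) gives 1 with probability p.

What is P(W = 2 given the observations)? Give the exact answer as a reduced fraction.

Enumerate traces; 8 have nonzero weight after conditioning:
  (W=0, X=2, U=1, Z=0, Y=2) weight 1/60
  (W=0, X=2, U=1, Z=1, Y=2) weight 1/120
  (W=0, X=2, U=2, Z=0, Y=2) weight 1/60
  (W=0, X=2, U=2, Z=1, Y=2) weight 1/120
  (W=2, X=2, U=1, Z=0, Y=2) weight 1/288
  (W=2, X=2, U=1, Z=1, Y=2) weight 1/576
  (W=2, X=2, U=2, Z=0, Y=2) weight 1/288
  (W=2, X=2, U=2, Z=1, Y=2) weight 1/576
Group by W:
  weight(W=0) = 1/20
  weight(W=2) = 1/96
Total weight = 1/20 + 1/96 = 29/480
P(W=0 | obs) = 1/20 / 29/480 = 24/29
P(W=2 | obs) = 1/96 / 29/480 = 5/29

P(W = 2 | obs) = 5/29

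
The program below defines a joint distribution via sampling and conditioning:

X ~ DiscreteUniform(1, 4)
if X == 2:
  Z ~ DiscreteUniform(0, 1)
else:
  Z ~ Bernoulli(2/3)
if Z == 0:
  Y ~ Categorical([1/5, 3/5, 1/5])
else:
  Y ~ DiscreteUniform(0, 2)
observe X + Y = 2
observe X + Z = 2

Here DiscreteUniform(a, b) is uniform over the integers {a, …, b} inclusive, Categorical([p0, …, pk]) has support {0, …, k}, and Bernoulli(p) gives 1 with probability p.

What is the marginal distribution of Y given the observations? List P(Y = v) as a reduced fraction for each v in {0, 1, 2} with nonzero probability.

P(Y=0) = 9/29, P(Y=1) = 20/29

Enumerate traces; 2 have nonzero weight after conditioning:
  (X=1, Z=1, Y=1) weight 1/18
  (X=2, Z=0, Y=0) weight 1/40
Group by Y:
  weight(Y=0) = 1/40
  weight(Y=1) = 1/18
Total weight = 1/40 + 1/18 = 29/360
P(Y=0 | obs) = 1/40 / 29/360 = 9/29
P(Y=1 | obs) = 1/18 / 29/360 = 20/29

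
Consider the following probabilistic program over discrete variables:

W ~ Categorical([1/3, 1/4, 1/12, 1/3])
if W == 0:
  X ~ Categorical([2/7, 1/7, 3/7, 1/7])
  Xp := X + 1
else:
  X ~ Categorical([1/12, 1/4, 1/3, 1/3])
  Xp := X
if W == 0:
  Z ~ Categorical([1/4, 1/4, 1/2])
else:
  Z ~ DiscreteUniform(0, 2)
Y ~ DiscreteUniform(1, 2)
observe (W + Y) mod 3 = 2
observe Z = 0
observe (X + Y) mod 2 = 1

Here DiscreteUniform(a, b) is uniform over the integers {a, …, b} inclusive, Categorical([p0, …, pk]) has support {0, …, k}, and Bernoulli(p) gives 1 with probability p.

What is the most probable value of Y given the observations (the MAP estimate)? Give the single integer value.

Enumerate traces; 6 have nonzero weight after conditioning:
  (W=0, X=1, Z=0, Y=2) weight 1/168
  (W=0, X=3, Z=0, Y=2) weight 1/168
  (W=1, X=0, Z=0, Y=1) weight 1/288
  (W=1, X=2, Z=0, Y=1) weight 1/72
  (W=3, X=1, Z=0, Y=2) weight 1/72
  (W=3, X=3, Z=0, Y=2) weight 1/54
Group by Y:
  weight(Y=1) = 5/288
  weight(Y=2) = 67/1512
Total weight = 5/288 + 67/1512 = 373/6048
P(Y=1 | obs) = 5/288 / 373/6048 = 105/373
P(Y=2 | obs) = 67/1512 / 373/6048 = 268/373
argmax = 2

argmax_v P(Y = v | obs) = 2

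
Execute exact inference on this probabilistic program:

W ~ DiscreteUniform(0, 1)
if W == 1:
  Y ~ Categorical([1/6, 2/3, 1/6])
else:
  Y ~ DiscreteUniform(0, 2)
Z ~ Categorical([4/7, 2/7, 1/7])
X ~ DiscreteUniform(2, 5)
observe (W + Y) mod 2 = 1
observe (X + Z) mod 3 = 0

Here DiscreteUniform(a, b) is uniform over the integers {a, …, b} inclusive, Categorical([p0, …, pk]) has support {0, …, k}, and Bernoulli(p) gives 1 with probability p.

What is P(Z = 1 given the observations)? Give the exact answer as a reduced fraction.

P(Z = 1 | obs) = 4/9

Enumerate traces; 12 have nonzero weight after conditioning:
  (W=0, Y=1, Z=0, X=3) weight 1/42
  (W=0, Y=1, Z=1, X=2) weight 1/84
  (W=0, Y=1, Z=1, X=5) weight 1/84
  (W=0, Y=1, Z=2, X=4) weight 1/168
  (W=1, Y=0, Z=0, X=3) weight 1/84
  (W=1, Y=0, Z=1, X=2) weight 1/168
  (W=1, Y=0, Z=1, X=5) weight 1/168
  (W=1, Y=0, Z=2, X=4) weight 1/336
  … 4 more
Group by Z:
  weight(Z=0) = 1/21
  weight(Z=1) = 1/21
  weight(Z=2) = 1/84
Total weight = 1/21 + 1/21 + 1/84 = 3/28
P(Z=0 | obs) = 1/21 / 3/28 = 4/9
P(Z=1 | obs) = 1/21 / 3/28 = 4/9
P(Z=2 | obs) = 1/84 / 3/28 = 1/9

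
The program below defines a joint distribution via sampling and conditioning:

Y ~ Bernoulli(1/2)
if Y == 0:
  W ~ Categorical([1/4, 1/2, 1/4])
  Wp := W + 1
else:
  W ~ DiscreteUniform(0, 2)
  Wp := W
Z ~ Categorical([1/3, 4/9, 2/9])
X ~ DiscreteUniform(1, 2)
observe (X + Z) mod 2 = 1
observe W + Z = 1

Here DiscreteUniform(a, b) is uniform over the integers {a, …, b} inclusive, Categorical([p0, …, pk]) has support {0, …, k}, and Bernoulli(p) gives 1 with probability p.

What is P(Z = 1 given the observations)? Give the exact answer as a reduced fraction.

P(Z = 1 | obs) = 14/29

Enumerate traces; 4 have nonzero weight after conditioning:
  (Y=0, W=0, Z=1, X=2) weight 1/36
  (Y=0, W=1, Z=0, X=1) weight 1/24
  (Y=1, W=0, Z=1, X=2) weight 1/27
  (Y=1, W=1, Z=0, X=1) weight 1/36
Group by Z:
  weight(Z=0) = 5/72
  weight(Z=1) = 7/108
Total weight = 5/72 + 7/108 = 29/216
P(Z=0 | obs) = 5/72 / 29/216 = 15/29
P(Z=1 | obs) = 7/108 / 29/216 = 14/29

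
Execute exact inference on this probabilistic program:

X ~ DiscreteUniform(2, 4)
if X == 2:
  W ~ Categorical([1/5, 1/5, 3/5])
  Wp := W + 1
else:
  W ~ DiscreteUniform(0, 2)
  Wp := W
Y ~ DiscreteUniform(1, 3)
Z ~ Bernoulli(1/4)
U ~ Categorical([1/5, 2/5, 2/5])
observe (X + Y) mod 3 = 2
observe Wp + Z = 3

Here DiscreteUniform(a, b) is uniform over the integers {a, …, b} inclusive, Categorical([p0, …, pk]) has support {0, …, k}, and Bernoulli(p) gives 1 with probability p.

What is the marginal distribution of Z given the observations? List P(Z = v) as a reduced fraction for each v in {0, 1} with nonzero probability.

P(Z=0) = 27/40, P(Z=1) = 13/40

Enumerate traces; 12 have nonzero weight after conditioning:
  (X=2, W=1, Y=3, Z=1, U=0) weight 1/900
  (X=2, W=1, Y=3, Z=1, U=1) weight 1/450
  (X=2, W=1, Y=3, Z=1, U=2) weight 1/450
  (X=2, W=2, Y=3, Z=0, U=0) weight 1/100
  (X=2, W=2, Y=3, Z=0, U=1) weight 1/50
  (X=2, W=2, Y=3, Z=0, U=2) weight 1/50
  (X=3, W=2, Y=2, Z=1, U=0) weight 1/540
  (X=3, W=2, Y=2, Z=1, U=1) weight 1/270
  … 4 more
Group by Z:
  weight(Z=0) = 1/20
  weight(Z=1) = 13/540
Total weight = 1/20 + 13/540 = 2/27
P(Z=0 | obs) = 1/20 / 2/27 = 27/40
P(Z=1 | obs) = 13/540 / 2/27 = 13/40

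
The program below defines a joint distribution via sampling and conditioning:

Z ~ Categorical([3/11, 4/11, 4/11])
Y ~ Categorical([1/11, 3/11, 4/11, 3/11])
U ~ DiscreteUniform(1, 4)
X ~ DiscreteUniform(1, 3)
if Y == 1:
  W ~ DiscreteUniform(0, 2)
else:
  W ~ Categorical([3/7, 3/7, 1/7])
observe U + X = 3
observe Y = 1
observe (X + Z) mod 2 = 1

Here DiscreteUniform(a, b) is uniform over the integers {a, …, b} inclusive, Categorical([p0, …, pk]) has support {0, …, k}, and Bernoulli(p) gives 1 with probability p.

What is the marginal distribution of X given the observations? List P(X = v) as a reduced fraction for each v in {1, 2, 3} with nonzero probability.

Enumerate traces; 9 have nonzero weight after conditioning:
  (Z=0, Y=1, U=2, X=1, W=0) weight 1/484
  (Z=0, Y=1, U=2, X=1, W=1) weight 1/484
  (Z=0, Y=1, U=2, X=1, W=2) weight 1/484
  (Z=1, Y=1, U=1, X=2, W=0) weight 1/363
  (Z=1, Y=1, U=1, X=2, W=1) weight 1/363
  (Z=1, Y=1, U=1, X=2, W=2) weight 1/363
  (Z=2, Y=1, U=2, X=1, W=0) weight 1/363
  (Z=2, Y=1, U=2, X=1, W=1) weight 1/363
  … 1 more
Group by X:
  weight(X=1) = 7/484
  weight(X=2) = 1/121
Total weight = 7/484 + 1/121 = 1/44
P(X=1 | obs) = 7/484 / 1/44 = 7/11
P(X=2 | obs) = 1/121 / 1/44 = 4/11

P(X=1) = 7/11, P(X=2) = 4/11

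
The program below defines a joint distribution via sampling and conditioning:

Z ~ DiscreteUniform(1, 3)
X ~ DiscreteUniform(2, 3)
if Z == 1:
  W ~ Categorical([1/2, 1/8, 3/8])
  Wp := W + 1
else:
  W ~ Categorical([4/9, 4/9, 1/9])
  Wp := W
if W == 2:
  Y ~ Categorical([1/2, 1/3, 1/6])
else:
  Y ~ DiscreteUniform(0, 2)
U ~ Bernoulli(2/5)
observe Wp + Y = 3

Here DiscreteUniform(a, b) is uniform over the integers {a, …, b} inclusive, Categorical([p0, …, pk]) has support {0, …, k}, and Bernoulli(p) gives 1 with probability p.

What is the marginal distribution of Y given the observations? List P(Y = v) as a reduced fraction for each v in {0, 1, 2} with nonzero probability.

P(Y=0) = 81/331, P(Y=1) = 50/331, P(Y=2) = 200/331

Enumerate traces; 28 have nonzero weight after conditioning:
  (Z=1, X=2, W=0, Y=2, U=0) weight 1/60
  (Z=1, X=2, W=0, Y=2, U=1) weight 1/90
  (Z=1, X=2, W=1, Y=1, U=0) weight 1/240
  (Z=1, X=2, W=1, Y=1, U=1) weight 1/360
  (Z=1, X=2, W=2, Y=0, U=0) weight 3/160
  (Z=1, X=2, W=2, Y=0, U=1) weight 1/80
  (Z=1, X=3, W=0, Y=2, U=0) weight 1/60
  (Z=1, X=3, W=0, Y=2, U=1) weight 1/90
  … 20 more
Group by Y:
  weight(Y=0) = 1/16
  weight(Y=1) = 25/648
  weight(Y=2) = 25/162
Total weight = 1/16 + 25/648 + 25/162 = 331/1296
P(Y=0 | obs) = 1/16 / 331/1296 = 81/331
P(Y=1 | obs) = 25/648 / 331/1296 = 50/331
P(Y=2 | obs) = 25/162 / 331/1296 = 200/331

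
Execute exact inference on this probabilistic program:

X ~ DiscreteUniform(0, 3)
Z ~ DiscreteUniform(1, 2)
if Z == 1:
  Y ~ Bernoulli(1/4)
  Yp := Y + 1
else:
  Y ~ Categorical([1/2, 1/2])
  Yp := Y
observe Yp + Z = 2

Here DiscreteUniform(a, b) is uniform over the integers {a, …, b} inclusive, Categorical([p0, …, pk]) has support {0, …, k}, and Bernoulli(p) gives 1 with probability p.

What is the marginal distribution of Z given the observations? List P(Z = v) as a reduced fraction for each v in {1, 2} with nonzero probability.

P(Z=1) = 3/5, P(Z=2) = 2/5

Enumerate traces; 8 have nonzero weight after conditioning:
  (X=0, Z=1, Y=0) weight 3/32
  (X=0, Z=2, Y=0) weight 1/16
  (X=1, Z=1, Y=0) weight 3/32
  (X=1, Z=2, Y=0) weight 1/16
  (X=2, Z=1, Y=0) weight 3/32
  (X=2, Z=2, Y=0) weight 1/16
  (X=3, Z=1, Y=0) weight 3/32
  (X=3, Z=2, Y=0) weight 1/16
Group by Z:
  weight(Z=1) = 3/8
  weight(Z=2) = 1/4
Total weight = 3/8 + 1/4 = 5/8
P(Z=1 | obs) = 3/8 / 5/8 = 3/5
P(Z=2 | obs) = 1/4 / 5/8 = 2/5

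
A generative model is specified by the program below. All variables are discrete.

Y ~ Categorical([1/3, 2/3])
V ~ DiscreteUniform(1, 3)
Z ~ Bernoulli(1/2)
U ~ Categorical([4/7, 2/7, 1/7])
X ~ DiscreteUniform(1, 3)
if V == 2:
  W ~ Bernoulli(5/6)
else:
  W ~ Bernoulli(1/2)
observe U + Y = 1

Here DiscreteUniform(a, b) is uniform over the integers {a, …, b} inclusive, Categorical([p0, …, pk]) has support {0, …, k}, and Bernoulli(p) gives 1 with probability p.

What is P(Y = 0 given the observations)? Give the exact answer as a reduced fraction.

P(Y = 0 | obs) = 1/5

Enumerate traces; 72 have nonzero weight after conditioning:
  (Y=0, V=1, Z=0, U=1, X=1, W=0) weight 1/378
  (Y=0, V=1, Z=0, U=1, X=1, W=1) weight 1/378
  (Y=0, V=1, Z=0, U=1, X=2, W=0) weight 1/378
  (Y=0, V=1, Z=0, U=1, X=2, W=1) weight 1/378
  (Y=0, V=1, Z=0, U=1, X=3, W=0) weight 1/378
  (Y=0, V=1, Z=0, U=1, X=3, W=1) weight 1/378
  (Y=0, V=1, Z=1, U=1, X=1, W=0) weight 1/378
  (Y=0, V=1, Z=1, U=1, X=1, W=1) weight 1/378
  (Y=1, V=1, Z=0, U=0, X=1, W=0) weight 2/189
  … 63 more
Group by Y:
  weight(Y=0) = 2/21
  weight(Y=1) = 8/21
Total weight = 2/21 + 8/21 = 10/21
P(Y=0 | obs) = 2/21 / 10/21 = 1/5
P(Y=1 | obs) = 8/21 / 10/21 = 4/5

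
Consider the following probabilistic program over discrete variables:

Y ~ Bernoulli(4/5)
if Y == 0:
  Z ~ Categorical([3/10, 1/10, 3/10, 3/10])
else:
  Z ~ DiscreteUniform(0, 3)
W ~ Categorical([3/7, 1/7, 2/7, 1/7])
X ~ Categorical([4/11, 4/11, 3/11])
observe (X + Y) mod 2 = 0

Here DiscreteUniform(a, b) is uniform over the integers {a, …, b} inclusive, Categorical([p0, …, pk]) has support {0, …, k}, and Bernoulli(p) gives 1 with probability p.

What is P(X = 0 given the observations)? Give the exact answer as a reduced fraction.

Enumerate traces; 48 have nonzero weight after conditioning:
  (Y=0, Z=0, W=0, X=0) weight 18/1925
  (Y=0, Z=0, W=0, X=2) weight 27/3850
  (Y=0, Z=0, W=1, X=0) weight 6/1925
  (Y=0, Z=0, W=1, X=2) weight 9/3850
  (Y=0, Z=0, W=2, X=0) weight 12/1925
  (Y=0, Z=0, W=2, X=2) weight 9/1925
  (Y=0, Z=0, W=3, X=0) weight 6/1925
  (Y=0, Z=0, W=3, X=2) weight 9/3850
  (Y=1, Z=0, W=0, X=1) weight 12/385
  … 39 more
Group by X:
  weight(X=0) = 4/55
  weight(X=1) = 16/55
  weight(X=2) = 3/55
Total weight = 4/55 + 16/55 + 3/55 = 23/55
P(X=0 | obs) = 4/55 / 23/55 = 4/23
P(X=1 | obs) = 16/55 / 23/55 = 16/23
P(X=2 | obs) = 3/55 / 23/55 = 3/23

P(X = 0 | obs) = 4/23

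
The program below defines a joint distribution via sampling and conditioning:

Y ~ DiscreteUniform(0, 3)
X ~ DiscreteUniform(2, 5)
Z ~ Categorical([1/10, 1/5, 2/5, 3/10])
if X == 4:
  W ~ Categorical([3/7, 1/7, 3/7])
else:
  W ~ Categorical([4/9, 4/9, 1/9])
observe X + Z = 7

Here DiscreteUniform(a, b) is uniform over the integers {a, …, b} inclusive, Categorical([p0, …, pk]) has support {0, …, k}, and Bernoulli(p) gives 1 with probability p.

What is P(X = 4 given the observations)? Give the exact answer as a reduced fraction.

P(X = 4 | obs) = 3/7

Enumerate traces; 24 have nonzero weight after conditioning:
  (Y=0, X=4, Z=3, W=0) weight 9/1120
  (Y=0, X=4, Z=3, W=1) weight 3/1120
  (Y=0, X=4, Z=3, W=2) weight 9/1120
  (Y=0, X=5, Z=2, W=0) weight 1/90
  (Y=0, X=5, Z=2, W=1) weight 1/90
  (Y=0, X=5, Z=2, W=2) weight 1/360
  (Y=1, X=4, Z=3, W=0) weight 9/1120
  (Y=1, X=4, Z=3, W=1) weight 3/1120
  … 16 more
Group by X:
  weight(X=4) = 3/40
  weight(X=5) = 1/10
Total weight = 3/40 + 1/10 = 7/40
P(X=4 | obs) = 3/40 / 7/40 = 3/7
P(X=5 | obs) = 1/10 / 7/40 = 4/7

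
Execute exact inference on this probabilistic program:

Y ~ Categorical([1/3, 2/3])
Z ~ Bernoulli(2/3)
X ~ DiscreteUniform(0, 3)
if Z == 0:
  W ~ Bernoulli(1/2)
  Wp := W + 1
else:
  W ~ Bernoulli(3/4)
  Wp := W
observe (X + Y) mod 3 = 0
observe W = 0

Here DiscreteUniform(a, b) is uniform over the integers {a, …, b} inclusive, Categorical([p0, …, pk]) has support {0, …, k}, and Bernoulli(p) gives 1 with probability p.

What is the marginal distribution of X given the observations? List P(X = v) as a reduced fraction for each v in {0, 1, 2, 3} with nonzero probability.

P(X=0) = 1/4, P(X=2) = 1/2, P(X=3) = 1/4

Enumerate traces; 6 have nonzero weight after conditioning:
  (Y=0, Z=0, X=0, W=0) weight 1/72
  (Y=0, Z=0, X=3, W=0) weight 1/72
  (Y=0, Z=1, X=0, W=0) weight 1/72
  (Y=0, Z=1, X=3, W=0) weight 1/72
  (Y=1, Z=0, X=2, W=0) weight 1/36
  (Y=1, Z=1, X=2, W=0) weight 1/36
Group by X:
  weight(X=0) = 1/36
  weight(X=2) = 1/18
  weight(X=3) = 1/36
Total weight = 1/36 + 1/18 + 1/36 = 1/9
P(X=0 | obs) = 1/36 / 1/9 = 1/4
P(X=2 | obs) = 1/18 / 1/9 = 1/2
P(X=3 | obs) = 1/36 / 1/9 = 1/4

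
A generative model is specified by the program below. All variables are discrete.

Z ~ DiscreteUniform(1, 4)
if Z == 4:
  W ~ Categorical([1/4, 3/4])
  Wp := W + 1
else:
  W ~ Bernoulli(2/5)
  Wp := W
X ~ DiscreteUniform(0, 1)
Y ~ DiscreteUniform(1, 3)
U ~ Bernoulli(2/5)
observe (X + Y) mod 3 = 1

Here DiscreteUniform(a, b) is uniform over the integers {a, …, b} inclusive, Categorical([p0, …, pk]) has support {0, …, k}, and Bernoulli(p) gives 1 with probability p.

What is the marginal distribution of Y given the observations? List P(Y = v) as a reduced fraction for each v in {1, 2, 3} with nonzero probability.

P(Y=1) = 1/2, P(Y=3) = 1/2

Enumerate traces; 32 have nonzero weight after conditioning:
  (Z=1, W=0, X=0, Y=1, U=0) weight 3/200
  (Z=1, W=0, X=0, Y=1, U=1) weight 1/100
  (Z=1, W=0, X=1, Y=3, U=0) weight 3/200
  (Z=1, W=0, X=1, Y=3, U=1) weight 1/100
  (Z=1, W=1, X=0, Y=1, U=0) weight 1/100
  (Z=1, W=1, X=0, Y=1, U=1) weight 1/150
  (Z=1, W=1, X=1, Y=3, U=0) weight 1/100
  (Z=1, W=1, X=1, Y=3, U=1) weight 1/150
  … 24 more
Group by Y:
  weight(Y=1) = 1/6
  weight(Y=3) = 1/6
Total weight = 1/6 + 1/6 = 1/3
P(Y=1 | obs) = 1/6 / 1/3 = 1/2
P(Y=3 | obs) = 1/6 / 1/3 = 1/2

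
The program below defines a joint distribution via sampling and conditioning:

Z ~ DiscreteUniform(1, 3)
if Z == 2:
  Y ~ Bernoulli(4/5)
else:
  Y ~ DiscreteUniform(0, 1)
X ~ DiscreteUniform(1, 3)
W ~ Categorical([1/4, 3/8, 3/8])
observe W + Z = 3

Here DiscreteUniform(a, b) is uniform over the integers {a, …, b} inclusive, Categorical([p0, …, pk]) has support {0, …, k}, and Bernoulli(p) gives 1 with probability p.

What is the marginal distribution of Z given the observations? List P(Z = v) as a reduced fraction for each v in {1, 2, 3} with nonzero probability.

Enumerate traces; 18 have nonzero weight after conditioning:
  (Z=1, Y=0, X=1, W=2) weight 1/48
  (Z=1, Y=0, X=2, W=2) weight 1/48
  (Z=1, Y=0, X=3, W=2) weight 1/48
  (Z=1, Y=1, X=1, W=2) weight 1/48
  (Z=1, Y=1, X=2, W=2) weight 1/48
  (Z=1, Y=1, X=3, W=2) weight 1/48
  (Z=2, Y=0, X=1, W=1) weight 1/120
  (Z=2, Y=0, X=2, W=1) weight 1/120
  (Z=3, Y=0, X=1, W=0) weight 1/72
  … 9 more
Group by Z:
  weight(Z=1) = 1/8
  weight(Z=2) = 1/8
  weight(Z=3) = 1/12
Total weight = 1/8 + 1/8 + 1/12 = 1/3
P(Z=1 | obs) = 1/8 / 1/3 = 3/8
P(Z=2 | obs) = 1/8 / 1/3 = 3/8
P(Z=3 | obs) = 1/12 / 1/3 = 1/4

P(Z=1) = 3/8, P(Z=2) = 3/8, P(Z=3) = 1/4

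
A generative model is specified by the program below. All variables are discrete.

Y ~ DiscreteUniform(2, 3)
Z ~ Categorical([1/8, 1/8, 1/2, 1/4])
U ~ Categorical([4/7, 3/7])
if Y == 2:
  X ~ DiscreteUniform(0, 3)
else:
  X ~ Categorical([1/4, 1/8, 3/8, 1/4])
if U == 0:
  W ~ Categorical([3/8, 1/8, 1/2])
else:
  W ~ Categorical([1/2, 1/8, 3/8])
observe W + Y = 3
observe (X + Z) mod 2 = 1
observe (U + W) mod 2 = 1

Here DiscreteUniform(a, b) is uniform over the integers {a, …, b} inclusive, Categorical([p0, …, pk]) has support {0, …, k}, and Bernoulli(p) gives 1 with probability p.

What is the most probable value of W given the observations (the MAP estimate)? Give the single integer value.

Enumerate traces; 16 have nonzero weight after conditioning:
  (Y=2, Z=0, U=0, X=1, W=1) weight 1/896
  (Y=2, Z=0, U=0, X=3, W=1) weight 1/896
  (Y=2, Z=1, U=0, X=0, W=1) weight 1/896
  (Y=2, Z=1, U=0, X=2, W=1) weight 1/896
  (Y=2, Z=2, U=0, X=1, W=1) weight 1/224
  (Y=2, Z=2, U=0, X=3, W=1) weight 1/224
  (Y=2, Z=3, U=0, X=0, W=1) weight 1/448
  (Y=2, Z=3, U=0, X=2, W=1) weight 1/448
  (Y=3, Z=0, U=1, X=1, W=0) weight 3/1792
  … 7 more
Group by W:
  weight(W=0) = 45/896
  weight(W=1) = 1/56
Total weight = 45/896 + 1/56 = 61/896
P(W=0 | obs) = 45/896 / 61/896 = 45/61
P(W=1 | obs) = 1/56 / 61/896 = 16/61
argmax = 0

argmax_v P(W = v | obs) = 0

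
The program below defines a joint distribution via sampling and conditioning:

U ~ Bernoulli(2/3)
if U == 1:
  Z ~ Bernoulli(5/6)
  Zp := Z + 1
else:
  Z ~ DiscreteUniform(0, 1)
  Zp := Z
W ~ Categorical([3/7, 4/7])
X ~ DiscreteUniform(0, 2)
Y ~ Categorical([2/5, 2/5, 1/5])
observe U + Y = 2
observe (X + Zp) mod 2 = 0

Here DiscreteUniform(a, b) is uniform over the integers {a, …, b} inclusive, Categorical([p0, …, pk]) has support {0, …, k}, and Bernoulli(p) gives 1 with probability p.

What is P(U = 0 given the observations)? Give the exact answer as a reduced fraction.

P(U = 0 | obs) = 9/53

Enumerate traces; 12 have nonzero weight after conditioning:
  (U=0, Z=0, W=0, X=0, Y=2) weight 1/210
  (U=0, Z=0, W=0, X=2, Y=2) weight 1/210
  (U=0, Z=0, W=1, X=0, Y=2) weight 2/315
  (U=0, Z=0, W=1, X=2, Y=2) weight 2/315
  (U=0, Z=1, W=0, X=1, Y=2) weight 1/210
  (U=0, Z=1, W=1, X=1, Y=2) weight 2/315
  (U=1, Z=0, W=0, X=1, Y=1) weight 2/315
  (U=1, Z=0, W=1, X=1, Y=1) weight 8/945
  … 4 more
Group by U:
  weight(U=0) = 1/30
  weight(U=1) = 22/135
Total weight = 1/30 + 22/135 = 53/270
P(U=0 | obs) = 1/30 / 53/270 = 9/53
P(U=1 | obs) = 22/135 / 53/270 = 44/53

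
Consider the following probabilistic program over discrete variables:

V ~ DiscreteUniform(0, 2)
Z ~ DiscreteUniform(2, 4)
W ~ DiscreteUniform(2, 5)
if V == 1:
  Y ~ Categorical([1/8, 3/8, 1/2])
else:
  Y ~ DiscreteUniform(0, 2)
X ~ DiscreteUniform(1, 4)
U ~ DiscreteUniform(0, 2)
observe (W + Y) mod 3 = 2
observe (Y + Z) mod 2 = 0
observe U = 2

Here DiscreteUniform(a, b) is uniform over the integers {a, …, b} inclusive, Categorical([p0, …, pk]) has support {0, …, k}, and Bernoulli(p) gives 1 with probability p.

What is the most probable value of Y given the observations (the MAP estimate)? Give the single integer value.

argmax_v P(Y = v | obs) = 0

Enumerate traces; 84 have nonzero weight after conditioning:
  (V=0, Z=2, W=2, Y=0, X=1, U=2) weight 1/1296
  (V=0, Z=2, W=2, Y=0, X=2, U=2) weight 1/1296
  (V=0, Z=2, W=2, Y=0, X=3, U=2) weight 1/1296
  (V=0, Z=2, W=2, Y=0, X=4, U=2) weight 1/1296
  (V=0, Z=2, W=3, Y=2, X=1, U=2) weight 1/1296
  (V=0, Z=2, W=3, Y=2, X=2, U=2) weight 1/1296
  (V=0, Z=2, W=3, Y=2, X=3, U=2) weight 1/1296
  (V=0, Z=2, W=3, Y=2, X=4, U=2) weight 1/1296
  (V=0, Z=3, W=4, Y=1, X=1, U=2) weight 1/1296
  … 75 more
Group by Y:
  weight(Y=0) = 19/648
  weight(Y=1) = 25/2592
  weight(Y=2) = 7/324
Total weight = 19/648 + 25/2592 + 7/324 = 157/2592
P(Y=0 | obs) = 19/648 / 157/2592 = 76/157
P(Y=1 | obs) = 25/2592 / 157/2592 = 25/157
P(Y=2 | obs) = 7/324 / 157/2592 = 56/157
argmax = 0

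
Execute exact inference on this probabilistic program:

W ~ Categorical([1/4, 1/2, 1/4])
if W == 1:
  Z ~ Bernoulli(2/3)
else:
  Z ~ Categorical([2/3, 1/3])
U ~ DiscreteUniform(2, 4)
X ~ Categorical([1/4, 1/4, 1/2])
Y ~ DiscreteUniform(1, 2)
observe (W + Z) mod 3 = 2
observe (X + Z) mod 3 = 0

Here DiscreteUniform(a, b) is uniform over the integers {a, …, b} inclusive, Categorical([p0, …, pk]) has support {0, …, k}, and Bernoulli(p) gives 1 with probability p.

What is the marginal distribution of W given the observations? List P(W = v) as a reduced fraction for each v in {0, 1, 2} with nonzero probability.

P(W=1) = 4/5, P(W=2) = 1/5

Enumerate traces; 12 have nonzero weight after conditioning:
  (W=1, Z=1, U=2, X=2, Y=1) weight 1/36
  (W=1, Z=1, U=2, X=2, Y=2) weight 1/36
  (W=1, Z=1, U=3, X=2, Y=1) weight 1/36
  (W=1, Z=1, U=3, X=2, Y=2) weight 1/36
  (W=1, Z=1, U=4, X=2, Y=1) weight 1/36
  (W=1, Z=1, U=4, X=2, Y=2) weight 1/36
  (W=2, Z=0, U=2, X=0, Y=1) weight 1/144
  (W=2, Z=0, U=2, X=0, Y=2) weight 1/144
  … 4 more
Group by W:
  weight(W=1) = 1/6
  weight(W=2) = 1/24
Total weight = 1/6 + 1/24 = 5/24
P(W=1 | obs) = 1/6 / 5/24 = 4/5
P(W=2 | obs) = 1/24 / 5/24 = 1/5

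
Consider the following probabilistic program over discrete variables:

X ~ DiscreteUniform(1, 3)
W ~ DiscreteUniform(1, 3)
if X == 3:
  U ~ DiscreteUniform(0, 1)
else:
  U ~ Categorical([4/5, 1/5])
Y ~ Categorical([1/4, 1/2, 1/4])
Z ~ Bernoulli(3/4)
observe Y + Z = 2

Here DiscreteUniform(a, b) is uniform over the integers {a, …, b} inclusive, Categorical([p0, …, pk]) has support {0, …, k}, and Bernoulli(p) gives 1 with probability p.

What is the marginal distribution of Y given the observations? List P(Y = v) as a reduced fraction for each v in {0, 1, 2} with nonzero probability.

P(Y=1) = 6/7, P(Y=2) = 1/7

Enumerate traces; 36 have nonzero weight after conditioning:
  (X=1, W=1, U=0, Y=1, Z=1) weight 1/30
  (X=1, W=1, U=0, Y=2, Z=0) weight 1/180
  (X=1, W=1, U=1, Y=1, Z=1) weight 1/120
  (X=1, W=1, U=1, Y=2, Z=0) weight 1/720
  (X=1, W=2, U=0, Y=1, Z=1) weight 1/30
  (X=1, W=2, U=0, Y=2, Z=0) weight 1/180
  (X=1, W=2, U=1, Y=1, Z=1) weight 1/120
  (X=1, W=2, U=1, Y=2, Z=0) weight 1/720
  … 28 more
Group by Y:
  weight(Y=1) = 3/8
  weight(Y=2) = 1/16
Total weight = 3/8 + 1/16 = 7/16
P(Y=1 | obs) = 3/8 / 7/16 = 6/7
P(Y=2 | obs) = 1/16 / 7/16 = 1/7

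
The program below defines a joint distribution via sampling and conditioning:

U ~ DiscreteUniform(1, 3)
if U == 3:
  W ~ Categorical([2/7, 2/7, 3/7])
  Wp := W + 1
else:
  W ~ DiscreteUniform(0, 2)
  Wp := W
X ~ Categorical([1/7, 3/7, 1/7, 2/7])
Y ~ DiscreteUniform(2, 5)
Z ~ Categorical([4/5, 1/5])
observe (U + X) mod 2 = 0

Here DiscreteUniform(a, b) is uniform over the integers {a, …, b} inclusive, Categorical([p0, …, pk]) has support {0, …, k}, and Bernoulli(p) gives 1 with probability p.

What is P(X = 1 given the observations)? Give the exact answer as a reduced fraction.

P(X = 1 | obs) = 1/2

Enumerate traces; 144 have nonzero weight after conditioning:
  (U=1, W=0, X=1, Y=2, Z=0) weight 1/105
  (U=1, W=0, X=1, Y=2, Z=1) weight 1/420
  (U=1, W=0, X=1, Y=3, Z=0) weight 1/105
  (U=1, W=0, X=1, Y=3, Z=1) weight 1/420
  (U=1, W=0, X=1, Y=4, Z=0) weight 1/105
  (U=1, W=0, X=1, Y=4, Z=1) weight 1/420
  (U=1, W=0, X=1, Y=5, Z=0) weight 1/105
  (U=1, W=0, X=1, Y=5, Z=1) weight 1/420
  (U=1, W=0, X=3, Y=2, Z=0) weight 2/315
  (U=2, W=0, X=0, Y=2, Z=0) weight 1/315
  … 134 more
Group by X:
  weight(X=0) = 1/21
  weight(X=1) = 2/7
  weight(X=2) = 1/21
  weight(X=3) = 4/21
Total weight = 1/21 + 2/7 + 1/21 + 4/21 = 4/7
P(X=0 | obs) = 1/21 / 4/7 = 1/12
P(X=1 | obs) = 2/7 / 4/7 = 1/2
P(X=2 | obs) = 1/21 / 4/7 = 1/12
P(X=3 | obs) = 4/21 / 4/7 = 1/3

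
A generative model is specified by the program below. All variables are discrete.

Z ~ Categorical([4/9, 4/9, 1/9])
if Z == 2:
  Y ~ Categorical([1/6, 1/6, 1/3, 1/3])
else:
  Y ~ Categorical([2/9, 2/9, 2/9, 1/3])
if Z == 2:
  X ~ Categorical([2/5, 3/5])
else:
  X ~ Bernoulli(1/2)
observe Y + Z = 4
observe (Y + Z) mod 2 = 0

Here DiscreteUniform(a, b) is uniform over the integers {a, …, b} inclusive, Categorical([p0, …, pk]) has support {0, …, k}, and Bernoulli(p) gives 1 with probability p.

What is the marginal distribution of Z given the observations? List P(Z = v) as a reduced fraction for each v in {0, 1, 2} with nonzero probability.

P(Z=1) = 4/5, P(Z=2) = 1/5

Enumerate traces; 4 have nonzero weight after conditioning:
  (Z=1, Y=3, X=0) weight 2/27
  (Z=1, Y=3, X=1) weight 2/27
  (Z=2, Y=2, X=0) weight 2/135
  (Z=2, Y=2, X=1) weight 1/45
Group by Z:
  weight(Z=1) = 4/27
  weight(Z=2) = 1/27
Total weight = 4/27 + 1/27 = 5/27
P(Z=1 | obs) = 4/27 / 5/27 = 4/5
P(Z=2 | obs) = 1/27 / 5/27 = 1/5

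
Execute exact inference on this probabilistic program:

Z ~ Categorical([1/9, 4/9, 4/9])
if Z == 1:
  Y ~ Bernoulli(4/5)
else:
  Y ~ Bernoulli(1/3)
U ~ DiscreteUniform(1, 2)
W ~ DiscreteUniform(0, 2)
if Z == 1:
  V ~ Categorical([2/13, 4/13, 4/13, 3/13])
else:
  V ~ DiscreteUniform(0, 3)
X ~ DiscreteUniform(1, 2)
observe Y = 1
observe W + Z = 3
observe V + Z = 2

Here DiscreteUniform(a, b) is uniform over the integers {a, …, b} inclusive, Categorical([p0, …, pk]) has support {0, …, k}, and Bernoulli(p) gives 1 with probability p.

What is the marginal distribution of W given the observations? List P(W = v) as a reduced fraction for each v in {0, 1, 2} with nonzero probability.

Enumerate traces; 8 have nonzero weight after conditioning:
  (Z=1, Y=1, U=1, W=2, V=1, X=1) weight 16/1755
  (Z=1, Y=1, U=1, W=2, V=1, X=2) weight 16/1755
  (Z=1, Y=1, U=2, W=2, V=1, X=1) weight 16/1755
  (Z=1, Y=1, U=2, W=2, V=1, X=2) weight 16/1755
  (Z=2, Y=1, U=1, W=1, V=0, X=1) weight 1/324
  (Z=2, Y=1, U=1, W=1, V=0, X=2) weight 1/324
  (Z=2, Y=1, U=2, W=1, V=0, X=1) weight 1/324
  (Z=2, Y=1, U=2, W=1, V=0, X=2) weight 1/324
Group by W:
  weight(W=1) = 1/81
  weight(W=2) = 64/1755
Total weight = 1/81 + 64/1755 = 257/5265
P(W=1 | obs) = 1/81 / 257/5265 = 65/257
P(W=2 | obs) = 64/1755 / 257/5265 = 192/257

P(W=1) = 65/257, P(W=2) = 192/257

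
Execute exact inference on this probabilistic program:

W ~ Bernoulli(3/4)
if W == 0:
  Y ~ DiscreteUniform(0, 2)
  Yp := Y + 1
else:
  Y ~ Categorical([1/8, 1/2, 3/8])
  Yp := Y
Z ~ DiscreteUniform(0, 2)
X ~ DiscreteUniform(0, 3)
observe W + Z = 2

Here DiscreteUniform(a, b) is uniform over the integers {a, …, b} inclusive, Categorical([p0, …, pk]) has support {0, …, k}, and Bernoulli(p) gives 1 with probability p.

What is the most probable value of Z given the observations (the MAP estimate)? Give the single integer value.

argmax_v P(Z = v | obs) = 1

Enumerate traces; 24 have nonzero weight after conditioning:
  (W=0, Y=0, Z=2, X=0) weight 1/144
  (W=0, Y=0, Z=2, X=1) weight 1/144
  (W=0, Y=0, Z=2, X=2) weight 1/144
  (W=0, Y=0, Z=2, X=3) weight 1/144
  (W=0, Y=1, Z=2, X=0) weight 1/144
  (W=0, Y=1, Z=2, X=1) weight 1/144
  (W=0, Y=1, Z=2, X=2) weight 1/144
  (W=0, Y=1, Z=2, X=3) weight 1/144
  (W=1, Y=0, Z=1, X=0) weight 1/128
  … 15 more
Group by Z:
  weight(Z=1) = 1/4
  weight(Z=2) = 1/12
Total weight = 1/4 + 1/12 = 1/3
P(Z=1 | obs) = 1/4 / 1/3 = 3/4
P(Z=2 | obs) = 1/12 / 1/3 = 1/4
argmax = 1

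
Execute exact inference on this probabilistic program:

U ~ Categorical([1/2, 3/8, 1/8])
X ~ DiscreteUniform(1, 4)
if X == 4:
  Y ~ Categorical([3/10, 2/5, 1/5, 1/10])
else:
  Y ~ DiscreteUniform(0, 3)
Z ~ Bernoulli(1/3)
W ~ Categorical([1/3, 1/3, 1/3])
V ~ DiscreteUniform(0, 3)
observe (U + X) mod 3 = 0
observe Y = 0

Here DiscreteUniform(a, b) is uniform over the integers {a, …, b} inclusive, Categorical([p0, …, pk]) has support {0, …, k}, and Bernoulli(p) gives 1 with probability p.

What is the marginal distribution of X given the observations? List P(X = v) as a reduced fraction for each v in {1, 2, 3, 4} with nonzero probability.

P(X=1) = 5/46, P(X=2) = 15/46, P(X=3) = 10/23, P(X=4) = 3/23

Enumerate traces; 96 have nonzero weight after conditioning:
  (U=0, X=3, Y=0, Z=0, W=0, V=0) weight 1/576
  (U=0, X=3, Y=0, Z=0, W=0, V=1) weight 1/576
  (U=0, X=3, Y=0, Z=0, W=0, V=2) weight 1/576
  (U=0, X=3, Y=0, Z=0, W=0, V=3) weight 1/576
  (U=0, X=3, Y=0, Z=0, W=1, V=0) weight 1/576
  (U=0, X=3, Y=0, Z=0, W=1, V=1) weight 1/576
  (U=0, X=3, Y=0, Z=0, W=1, V=2) weight 1/576
  (U=0, X=3, Y=0, Z=0, W=1, V=3) weight 1/576
  (U=1, X=2, Y=0, Z=0, W=0, V=0) weight 1/768
  (U=2, X=1, Y=0, Z=0, W=0, V=0) weight 1/2304
  … 86 more
Group by X:
  weight(X=1) = 1/128
  weight(X=2) = 3/128
  weight(X=3) = 1/32
  weight(X=4) = 3/320
Total weight = 1/128 + 3/128 + 1/32 + 3/320 = 23/320
P(X=1 | obs) = 1/128 / 23/320 = 5/46
P(X=2 | obs) = 3/128 / 23/320 = 15/46
P(X=3 | obs) = 1/32 / 23/320 = 10/23
P(X=4 | obs) = 3/320 / 23/320 = 3/23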